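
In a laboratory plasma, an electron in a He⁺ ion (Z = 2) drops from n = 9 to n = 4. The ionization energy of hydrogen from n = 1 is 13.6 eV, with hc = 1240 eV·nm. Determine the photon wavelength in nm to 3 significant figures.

454 nm

For Z = 2 the level energies scale as Z², so the effective Rydberg energy is 13.6 × 4 = 54.40 eV.
ΔE = 54.40 × (1/4² − 1/9²) = 54.40 × 0.05015 = 2.728 eV.
λ = hc/ΔE = 1240 / 2.728 = 454 nm.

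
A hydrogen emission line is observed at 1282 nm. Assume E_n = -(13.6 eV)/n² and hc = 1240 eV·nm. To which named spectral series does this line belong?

Paschen

ΔE = 1240/1282 = 0.9672 eV.
This matches 13.6 × (1/3² − 1/5²), so n_f = 3: the Paschen series.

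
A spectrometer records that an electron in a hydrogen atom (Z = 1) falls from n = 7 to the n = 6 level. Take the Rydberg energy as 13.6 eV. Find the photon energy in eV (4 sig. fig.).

E_7 = −13.60/49 = −0.2776 eV and E_6 = −13.60/36 = −0.3778 eV.
The photon energy is |E_7 − E_6| = 0.1002 eV.

0.1002 eV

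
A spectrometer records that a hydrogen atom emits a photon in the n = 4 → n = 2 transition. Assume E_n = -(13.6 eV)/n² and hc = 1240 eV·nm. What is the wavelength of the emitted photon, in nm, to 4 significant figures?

486.3 nm

ΔE = 13.60 × (1/2² − 1/4²) = 13.60 × 0.1875 = 2.550 eV.
λ = hc/ΔE = 1240 / 2.550 = 486.3 nm.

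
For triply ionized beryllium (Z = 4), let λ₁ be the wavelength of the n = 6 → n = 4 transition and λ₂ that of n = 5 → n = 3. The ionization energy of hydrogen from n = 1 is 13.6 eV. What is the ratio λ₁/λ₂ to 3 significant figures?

2.05

λ ∝ 1/ΔE ∝ 1/(1/n_f² − 1/n_i²), and the Z² and hc factors cancel in the ratio.
λ₁/λ₂ = (1/3² − 1/5²)/(1/4² − 1/6²) = 0.07111/0.03472 = 2.05.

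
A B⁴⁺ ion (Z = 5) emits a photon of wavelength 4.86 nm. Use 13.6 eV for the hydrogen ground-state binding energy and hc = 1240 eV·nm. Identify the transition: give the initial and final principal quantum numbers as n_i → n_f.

The photon energy is ΔE = hc/λ = 1240 / 4.86 = 255.1 eV.
With Z = 5, ΔE = 340.0 × (1/n_f² − 1/n_i²), so 1/n_f² − 1/n_i² = 0.7504.
Trying n_f = 1 gives 1/n_i² = 0.2496, i.e. n_i ≈ 2; this pair matches.

n_i = 2, n_f = 1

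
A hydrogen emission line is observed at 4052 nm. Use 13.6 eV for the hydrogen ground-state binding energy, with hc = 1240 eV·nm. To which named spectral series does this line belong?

ΔE = 1240/4052 = 0.3060 eV.
This matches 13.6 × (1/4² − 1/5²), so n_f = 4: the Brackett series.

Brackett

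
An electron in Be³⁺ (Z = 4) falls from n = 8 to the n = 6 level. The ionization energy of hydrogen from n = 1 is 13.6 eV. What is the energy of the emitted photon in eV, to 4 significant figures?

2.644 eV

The Bohr energies scale as Z², so for Z = 4: E_n = −217.6/n² eV.
E_8 = −217.6/64 = −3.400 eV and E_6 = −217.6/36 = −6.044 eV.
The photon energy is |E_8 − E_6| = 2.644 eV.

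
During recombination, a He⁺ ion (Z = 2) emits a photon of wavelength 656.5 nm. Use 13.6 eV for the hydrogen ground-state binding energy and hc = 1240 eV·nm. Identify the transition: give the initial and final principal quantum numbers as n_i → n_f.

The photon energy is ΔE = hc/λ = 1240 / 656.5 = 1.889 eV.
With Z = 2, ΔE = 54.40 × (1/n_f² − 1/n_i²), so 1/n_f² − 1/n_i² = 0.03472.
Trying n_f = 4 gives 1/n_i² = 0.02778, i.e. n_i ≈ 6; this pair matches.

n_i = 6, n_f = 4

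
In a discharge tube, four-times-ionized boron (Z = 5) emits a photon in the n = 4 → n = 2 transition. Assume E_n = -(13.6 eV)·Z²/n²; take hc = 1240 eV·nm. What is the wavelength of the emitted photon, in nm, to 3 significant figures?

For Z = 5 the level energies scale as Z², so the effective Rydberg energy is 13.6 × 25 = 340.0 eV.
ΔE = 340.0 × (1/2² − 1/4²) = 340.0 × 0.1875 = 63.75 eV.
λ = hc/ΔE = 1240 / 63.75 = 19.5 nm.

19.5 nm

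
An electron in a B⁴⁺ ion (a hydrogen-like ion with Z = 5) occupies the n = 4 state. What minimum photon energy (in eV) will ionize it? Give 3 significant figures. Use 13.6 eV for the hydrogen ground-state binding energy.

E_n = −13.6 Z²/n² = −340.0/n² eV for Z = 5.
E_4 = −340.0/16 = −21.3 eV, so ionization (to E = 0) requires 21.3 eV.

21.3 eV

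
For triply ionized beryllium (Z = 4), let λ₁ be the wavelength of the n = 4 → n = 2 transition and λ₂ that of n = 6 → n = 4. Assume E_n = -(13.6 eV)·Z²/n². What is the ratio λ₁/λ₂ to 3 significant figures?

λ ∝ 1/ΔE ∝ 1/(1/n_f² − 1/n_i²), and the Z² and hc factors cancel in the ratio.
λ₁/λ₂ = (1/4² − 1/6²)/(1/2² − 1/4²) = 0.03472/0.1875 = 0.185.

0.185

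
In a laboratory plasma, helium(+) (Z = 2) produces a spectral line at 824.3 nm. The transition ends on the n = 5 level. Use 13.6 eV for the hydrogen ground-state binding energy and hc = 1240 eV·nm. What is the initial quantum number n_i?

The photon energy is ΔE = hc/λ = 1240 / 824.3 = 1.504 eV.
With Z = 2, ΔE = 54.40 × (1/n_f² − 1/n_i²), so 1/n_f² − 1/n_i² = 0.02765.
With n_f = 5: 1/n_i² = 1/25 − 0.02765 = 0.01235, so n_i ≈ 9.00.

n_i = 9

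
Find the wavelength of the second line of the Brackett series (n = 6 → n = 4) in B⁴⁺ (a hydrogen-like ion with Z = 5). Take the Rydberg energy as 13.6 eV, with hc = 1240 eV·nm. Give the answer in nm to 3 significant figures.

The Brackett series terminates on n_f = 4; the second line has n_i = 4+2 = 6.
ΔE = 340.0 × (1/4² − 1/6²) = 11.81 eV.
λ = 1240 / 11.81 = 105 nm.

105 nm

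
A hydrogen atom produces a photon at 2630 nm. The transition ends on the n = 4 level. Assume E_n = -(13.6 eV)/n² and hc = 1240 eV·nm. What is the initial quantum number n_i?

The photon energy is ΔE = hc/λ = 1240 / 2630 = 0.4715 eV.
With Z = 1, ΔE = 13.60 × (1/n_f² − 1/n_i²), so 1/n_f² − 1/n_i² = 0.03467.
With n_f = 4: 1/n_i² = 1/16 − 0.03467 = 0.02783, so n_i ≈ 5.99.

n_i = 6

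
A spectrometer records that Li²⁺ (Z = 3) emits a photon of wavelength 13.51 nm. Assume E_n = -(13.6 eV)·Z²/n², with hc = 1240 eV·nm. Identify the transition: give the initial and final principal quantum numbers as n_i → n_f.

The photon energy is ΔE = hc/λ = 1240 / 13.51 = 91.78 eV.
With Z = 3, ΔE = 122.4 × (1/n_f² − 1/n_i²), so 1/n_f² − 1/n_i² = 0.7499.
Trying n_f = 1 gives 1/n_i² = 0.2501, i.e. n_i ≈ 2; this pair matches.

n_i = 2, n_f = 1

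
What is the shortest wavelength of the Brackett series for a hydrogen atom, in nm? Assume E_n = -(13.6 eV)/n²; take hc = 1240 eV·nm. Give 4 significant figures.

The Brackett series has lower level n_f = 4; the series limit corresponds to n_i → ∞.
ΔE_max = 13.6 × 1 / 4² = 0.8500 eV.
λ_min = 1240 / 0.8500 = 1459 nm.

1459 nm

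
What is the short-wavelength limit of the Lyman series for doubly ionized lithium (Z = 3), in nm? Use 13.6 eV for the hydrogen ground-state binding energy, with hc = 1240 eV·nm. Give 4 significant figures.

The Lyman series has lower level n_f = 1; the series limit corresponds to n_i → ∞.
ΔE_max = 13.6 × 9 / 1² = 122.4 eV.
λ_min = 1240 / 122.4 = 10.13 nm.

10.13 nm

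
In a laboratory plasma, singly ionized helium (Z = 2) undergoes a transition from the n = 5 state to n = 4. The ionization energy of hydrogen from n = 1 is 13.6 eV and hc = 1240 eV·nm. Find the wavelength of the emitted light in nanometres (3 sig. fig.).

For Z = 2 the level energies scale as Z², so the effective Rydberg energy is 13.6 × 4 = 54.40 eV.
ΔE = 54.40 × (1/4² − 1/5²) = 54.40 × 0.02250 = 1.224 eV.
λ = hc/ΔE = 1240 / 1.224 = 1010 nm.

1010 nm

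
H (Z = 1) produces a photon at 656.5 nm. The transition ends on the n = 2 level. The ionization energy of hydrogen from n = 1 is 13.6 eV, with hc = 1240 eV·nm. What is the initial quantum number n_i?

The photon energy is ΔE = hc/λ = 1240 / 656.5 = 1.889 eV.
With Z = 1, ΔE = 13.60 × (1/n_f² − 1/n_i²), so 1/n_f² − 1/n_i² = 0.1389.
With n_f = 2: 1/n_i² = 1/4 − 0.1389 = 0.1111, so n_i ≈ 3.00.

n_i = 3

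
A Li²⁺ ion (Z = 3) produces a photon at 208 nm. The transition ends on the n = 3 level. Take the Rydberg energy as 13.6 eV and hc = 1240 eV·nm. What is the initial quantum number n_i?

The photon energy is ΔE = hc/λ = 1240 / 208 = 5.962 eV.
With Z = 3, ΔE = 122.4 × (1/n_f² − 1/n_i²), so 1/n_f² − 1/n_i² = 0.04871.
With n_f = 3: 1/n_i² = 1/9 − 0.04871 = 0.06241, so n_i ≈ 4.00.

n_i = 4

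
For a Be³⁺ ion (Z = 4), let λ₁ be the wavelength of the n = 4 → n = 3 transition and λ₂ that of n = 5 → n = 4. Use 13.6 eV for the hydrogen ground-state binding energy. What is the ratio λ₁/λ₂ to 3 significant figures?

0.463

λ ∝ 1/ΔE ∝ 1/(1/n_f² − 1/n_i²), and the Z² and hc factors cancel in the ratio.
λ₁/λ₂ = (1/4² − 1/5²)/(1/3² − 1/4²) = 0.02250/0.04861 = 0.463.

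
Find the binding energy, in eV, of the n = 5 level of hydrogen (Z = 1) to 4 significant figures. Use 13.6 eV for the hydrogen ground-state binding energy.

E_5 = −13.60/25 = −0.5440 eV, so ionization (to E = 0) requires 0.5440 eV.

0.5440 eV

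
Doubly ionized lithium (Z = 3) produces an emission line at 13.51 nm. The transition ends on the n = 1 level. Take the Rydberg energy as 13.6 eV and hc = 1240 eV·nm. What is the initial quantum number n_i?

The photon energy is ΔE = hc/λ = 1240 / 13.51 = 91.78 eV.
With Z = 3, ΔE = 122.4 × (1/n_f² − 1/n_i²), so 1/n_f² − 1/n_i² = 0.7499.
With n_f = 1: 1/n_i² = 1/1 − 0.7499 = 0.2501, so n_i ≈ 2.00.

n_i = 2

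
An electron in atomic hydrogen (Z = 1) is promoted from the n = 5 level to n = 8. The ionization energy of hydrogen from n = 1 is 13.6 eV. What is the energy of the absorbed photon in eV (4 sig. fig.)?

0.3315 eV

E_8 = −13.60/64 = −0.2125 eV and E_5 = −13.60/25 = −0.5440 eV.
The photon energy is |E_8 − E_5| = 0.3315 eV.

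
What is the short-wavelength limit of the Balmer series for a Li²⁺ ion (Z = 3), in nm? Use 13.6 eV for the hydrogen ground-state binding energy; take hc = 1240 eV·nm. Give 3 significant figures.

The Balmer series has lower level n_f = 2; the series limit corresponds to n_i → ∞.
ΔE_max = 13.6 × 9 / 2² = 30.60 eV.
λ_min = 1240 / 30.60 = 40.5 nm.

40.5 nm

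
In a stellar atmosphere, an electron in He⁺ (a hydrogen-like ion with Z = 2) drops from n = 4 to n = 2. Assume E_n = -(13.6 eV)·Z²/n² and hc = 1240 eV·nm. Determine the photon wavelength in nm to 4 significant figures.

For Z = 2 the level energies scale as Z², so the effective Rydberg energy is 13.6 × 4 = 54.40 eV.
ΔE = 54.40 × (1/2² − 1/4²) = 54.40 × 0.1875 = 10.20 eV.
λ = hc/ΔE = 1240 / 10.20 = 121.6 nm.

121.6 nm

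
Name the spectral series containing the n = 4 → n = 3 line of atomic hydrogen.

The series is set by the lower level: n_f = 3 is the Paschen series.

Paschen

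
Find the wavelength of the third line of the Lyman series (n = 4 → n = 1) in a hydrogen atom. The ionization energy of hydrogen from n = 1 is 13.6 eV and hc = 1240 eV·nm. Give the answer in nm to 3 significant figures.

The Lyman series terminates on n_f = 1; the third line has n_i = 1+3 = 4.
ΔE = 13.60 × (1/1² − 1/4²) = 12.75 eV.
λ = 1240 / 12.75 = 97.3 nm.

97.3 nm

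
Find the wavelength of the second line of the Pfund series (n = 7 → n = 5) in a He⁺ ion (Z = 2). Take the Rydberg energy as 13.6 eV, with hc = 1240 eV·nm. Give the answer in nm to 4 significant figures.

The Pfund series terminates on n_f = 5; the second line has n_i = 5+2 = 7.
ΔE = 54.40 × (1/5² − 1/7²) = 1.066 eV.
λ = 1240 / 1.066 = 1163 nm.

1163 nm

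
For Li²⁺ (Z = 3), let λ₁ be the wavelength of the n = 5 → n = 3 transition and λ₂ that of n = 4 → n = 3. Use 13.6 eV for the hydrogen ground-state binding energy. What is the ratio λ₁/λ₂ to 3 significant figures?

λ ∝ 1/ΔE ∝ 1/(1/n_f² − 1/n_i²), and the Z² and hc factors cancel in the ratio.
λ₁/λ₂ = (1/3² − 1/4²)/(1/3² − 1/5²) = 0.04861/0.07111 = 0.684.

0.684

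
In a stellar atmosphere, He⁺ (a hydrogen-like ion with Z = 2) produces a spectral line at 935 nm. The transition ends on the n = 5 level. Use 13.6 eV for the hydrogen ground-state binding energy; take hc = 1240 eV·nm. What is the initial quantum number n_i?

The photon energy is ΔE = hc/λ = 1240 / 935 = 1.326 eV.
With Z = 2, ΔE = 54.40 × (1/n_f² − 1/n_i²), so 1/n_f² − 1/n_i² = 0.02438.
With n_f = 5: 1/n_i² = 1/25 − 0.02438 = 0.01562, so n_i ≈ 8.00.

n_i = 8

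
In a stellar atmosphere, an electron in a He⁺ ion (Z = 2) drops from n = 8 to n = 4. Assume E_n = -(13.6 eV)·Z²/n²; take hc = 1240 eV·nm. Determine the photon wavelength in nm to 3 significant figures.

486 nm

For Z = 2 the level energies scale as Z², so the effective Rydberg energy is 13.6 × 4 = 54.40 eV.
ΔE = 54.40 × (1/4² − 1/8²) = 54.40 × 0.04688 = 2.550 eV.
λ = hc/ΔE = 1240 / 2.550 = 486 nm.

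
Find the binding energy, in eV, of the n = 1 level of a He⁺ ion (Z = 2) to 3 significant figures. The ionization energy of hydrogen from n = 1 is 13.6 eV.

54.4 eV

E_n = −13.6 Z²/n² = −54.40/n² eV for Z = 2.
E_1 = −54.40/1 = −54.4 eV, so ionization (to E = 0) requires 54.4 eV.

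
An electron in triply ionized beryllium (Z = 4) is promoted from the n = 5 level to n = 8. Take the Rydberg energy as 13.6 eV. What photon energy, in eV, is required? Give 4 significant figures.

5.304 eV

The Bohr energies scale as Z², so for Z = 4: E_n = −217.6/n² eV.
E_8 = −217.6/64 = −3.400 eV and E_5 = −217.6/25 = −8.704 eV.
The photon energy is |E_8 − E_5| = 5.304 eV.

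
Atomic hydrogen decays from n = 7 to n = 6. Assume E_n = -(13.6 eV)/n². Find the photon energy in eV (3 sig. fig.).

E_7 = −13.60/49 = −0.2776 eV and E_6 = −13.60/36 = −0.3778 eV.
The photon energy is |E_7 − E_6| = 0.100 eV.

0.100 eV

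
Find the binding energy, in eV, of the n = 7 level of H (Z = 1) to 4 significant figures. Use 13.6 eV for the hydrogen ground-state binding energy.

E_7 = −13.60/49 = −0.2776 eV, so ionization (to E = 0) requires 0.2776 eV.

0.2776 eV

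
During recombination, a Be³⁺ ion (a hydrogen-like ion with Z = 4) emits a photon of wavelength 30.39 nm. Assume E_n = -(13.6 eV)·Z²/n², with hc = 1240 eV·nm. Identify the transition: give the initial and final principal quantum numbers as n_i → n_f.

The photon energy is ΔE = hc/λ = 1240 / 30.39 = 40.80 eV.
With Z = 4, ΔE = 217.6 × (1/n_f² − 1/n_i²), so 1/n_f² − 1/n_i² = 0.1875.
Trying n_f = 2 gives 1/n_i² = 0.06249, i.e. n_i ≈ 4; this pair matches.

n_i = 4, n_f = 2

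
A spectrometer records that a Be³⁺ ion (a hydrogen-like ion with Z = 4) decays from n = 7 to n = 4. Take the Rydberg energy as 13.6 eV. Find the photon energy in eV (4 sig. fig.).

9.159 eV

The Bohr energies scale as Z², so for Z = 4: E_n = −217.6/n² eV.
E_7 = −217.6/49 = −4.441 eV and E_4 = −217.6/16 = −13.60 eV.
The photon energy is |E_7 − E_4| = 9.159 eV.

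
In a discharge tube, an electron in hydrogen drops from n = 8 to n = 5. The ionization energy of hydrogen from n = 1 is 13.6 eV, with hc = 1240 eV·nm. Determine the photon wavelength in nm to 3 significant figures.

3740 nm

ΔE = 13.60 × (1/5² − 1/8²) = 13.60 × 0.02438 = 0.3315 eV.
λ = hc/ΔE = 1240 / 0.3315 = 3740 nm.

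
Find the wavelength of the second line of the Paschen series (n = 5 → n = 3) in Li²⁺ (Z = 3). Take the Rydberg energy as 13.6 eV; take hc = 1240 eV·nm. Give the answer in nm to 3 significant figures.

The Paschen series terminates on n_f = 3; the second line has n_i = 3+2 = 5.
ΔE = 122.4 × (1/3² − 1/5²) = 8.704 eV.
λ = 1240 / 8.704 = 142 nm.

142 nm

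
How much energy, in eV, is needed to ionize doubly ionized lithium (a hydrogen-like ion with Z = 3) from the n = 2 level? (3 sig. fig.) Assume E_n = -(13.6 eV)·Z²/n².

30.6 eV

E_n = −13.6 Z²/n² = −122.4/n² eV for Z = 3.
E_2 = −122.4/4 = −30.6 eV, so ionization (to E = 0) requires 30.6 eV.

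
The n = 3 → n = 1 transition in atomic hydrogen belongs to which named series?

Lyman

The series is set by the lower level: n_f = 1 is the Lyman series.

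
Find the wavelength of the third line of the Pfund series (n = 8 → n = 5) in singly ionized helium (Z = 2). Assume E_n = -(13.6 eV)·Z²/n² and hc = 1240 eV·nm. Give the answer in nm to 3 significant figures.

The Pfund series terminates on n_f = 5; the third line has n_i = 5+3 = 8.
ΔE = 54.40 × (1/5² − 1/8²) = 1.326 eV.
λ = 1240 / 1.326 = 935 nm.

935 nm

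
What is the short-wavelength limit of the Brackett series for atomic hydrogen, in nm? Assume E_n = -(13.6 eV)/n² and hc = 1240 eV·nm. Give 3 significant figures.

1460 nm

The Brackett series has lower level n_f = 4; the series limit corresponds to n_i → ∞.
ΔE_max = 13.6 × 1 / 4² = 0.8500 eV.
λ_min = 1240 / 0.8500 = 1460 nm.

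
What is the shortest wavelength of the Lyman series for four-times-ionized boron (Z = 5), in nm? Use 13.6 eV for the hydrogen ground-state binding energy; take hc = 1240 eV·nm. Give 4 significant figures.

The Lyman series has lower level n_f = 1; the series limit corresponds to n_i → ∞.
ΔE_max = 13.6 × 25 / 1² = 340.0 eV.
λ_min = 1240 / 340.0 = 3.647 nm.

3.647 nm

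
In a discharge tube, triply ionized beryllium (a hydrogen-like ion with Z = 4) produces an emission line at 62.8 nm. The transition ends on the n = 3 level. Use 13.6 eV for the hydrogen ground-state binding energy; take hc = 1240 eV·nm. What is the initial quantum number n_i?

n_i = 7

The photon energy is ΔE = hc/λ = 1240 / 62.8 = 19.75 eV.
With Z = 4, ΔE = 217.6 × (1/n_f² − 1/n_i²), so 1/n_f² − 1/n_i² = 0.09074.
With n_f = 3: 1/n_i² = 1/9 − 0.09074 = 0.02037, so n_i ≈ 7.01.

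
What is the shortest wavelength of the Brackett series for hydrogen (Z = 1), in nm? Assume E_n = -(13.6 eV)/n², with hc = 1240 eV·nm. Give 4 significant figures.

1459 nm

The Brackett series has lower level n_f = 4; the series limit corresponds to n_i → ∞.
ΔE_max = 13.6 × 1 / 4² = 0.8500 eV.
λ_min = 1240 / 0.8500 = 1459 nm.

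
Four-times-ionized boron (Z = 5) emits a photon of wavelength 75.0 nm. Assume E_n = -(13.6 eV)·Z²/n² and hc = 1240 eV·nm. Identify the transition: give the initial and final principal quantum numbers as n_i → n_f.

The photon energy is ΔE = hc/λ = 1240 / 75.0 = 16.53 eV.
With Z = 5, ΔE = 340.0 × (1/n_f² − 1/n_i²), so 1/n_f² − 1/n_i² = 0.04863.
Trying n_f = 3 gives 1/n_i² = 0.06248, i.e. n_i ≈ 4; this pair matches.

n_i = 4, n_f = 3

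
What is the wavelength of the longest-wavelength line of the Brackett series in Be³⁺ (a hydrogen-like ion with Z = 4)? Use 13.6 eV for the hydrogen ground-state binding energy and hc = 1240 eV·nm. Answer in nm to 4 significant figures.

253.3 nm

The Brackett series terminates on n_f = 4; the first line has n_i = 4+1 = 5.
ΔE = 217.6 × (1/4² − 1/5²) = 4.896 eV.
λ = 1240 / 4.896 = 253.3 nm.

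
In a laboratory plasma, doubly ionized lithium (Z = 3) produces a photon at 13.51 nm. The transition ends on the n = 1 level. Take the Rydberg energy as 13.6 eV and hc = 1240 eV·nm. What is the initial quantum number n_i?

The photon energy is ΔE = hc/λ = 1240 / 13.51 = 91.78 eV.
With Z = 3, ΔE = 122.4 × (1/n_f² − 1/n_i²), so 1/n_f² − 1/n_i² = 0.7499.
With n_f = 1: 1/n_i² = 1/1 − 0.7499 = 0.2501, so n_i ≈ 2.00.

n_i = 2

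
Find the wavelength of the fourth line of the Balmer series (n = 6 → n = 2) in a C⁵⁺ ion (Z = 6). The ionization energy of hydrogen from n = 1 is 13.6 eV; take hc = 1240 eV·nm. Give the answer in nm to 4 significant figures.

The Balmer series terminates on n_f = 2; the fourth line has n_i = 2+4 = 6.
ΔE = 489.6 × (1/2² − 1/6²) = 108.8 eV.
λ = 1240 / 108.8 = 11.40 nm.

11.40 nm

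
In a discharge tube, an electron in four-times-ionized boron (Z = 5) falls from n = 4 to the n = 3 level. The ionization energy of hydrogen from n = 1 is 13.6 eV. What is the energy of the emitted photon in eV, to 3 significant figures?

16.5 eV

The Bohr energies scale as Z², so for Z = 5: E_n = −340.0/n² eV.
E_4 = −340.0/16 = −21.25 eV and E_3 = −340.0/9 = −37.78 eV.
The photon energy is |E_4 − E_3| = 16.5 eV.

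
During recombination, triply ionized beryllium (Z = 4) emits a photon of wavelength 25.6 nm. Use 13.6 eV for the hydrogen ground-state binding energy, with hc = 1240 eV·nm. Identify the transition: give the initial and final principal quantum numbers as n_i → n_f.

The photon energy is ΔE = hc/λ = 1240 / 25.6 = 48.44 eV.
With Z = 4, ΔE = 217.6 × (1/n_f² − 1/n_i²), so 1/n_f² − 1/n_i² = 0.2226.
Trying n_f = 2 gives 1/n_i² = 0.02740, i.e. n_i ≈ 6; this pair matches.

n_i = 6, n_f = 2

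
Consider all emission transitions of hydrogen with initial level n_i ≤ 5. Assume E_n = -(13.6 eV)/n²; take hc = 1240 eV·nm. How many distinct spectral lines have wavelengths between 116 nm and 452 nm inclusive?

2

Enumerate all n_i → n_f pairs with 1 ≤ n_f < n_i ≤ 5 and compute λ = 1240 / [13.6·1·(1/n_f² − 1/n_i²)].
Lines falling in [116, 452] nm: 2→1 (121.6 nm), 5→2 (434.2 nm).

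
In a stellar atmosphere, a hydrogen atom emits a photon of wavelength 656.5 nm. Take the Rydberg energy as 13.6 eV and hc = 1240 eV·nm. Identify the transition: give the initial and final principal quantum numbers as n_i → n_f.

The photon energy is ΔE = hc/λ = 1240 / 656.5 = 1.889 eV.
With Z = 1, ΔE = 13.60 × (1/n_f² − 1/n_i²), so 1/n_f² − 1/n_i² = 0.1389.
Trying n_f = 2 gives 1/n_i² = 0.1111, i.e. n_i ≈ 3; this pair matches.

n_i = 3, n_f = 2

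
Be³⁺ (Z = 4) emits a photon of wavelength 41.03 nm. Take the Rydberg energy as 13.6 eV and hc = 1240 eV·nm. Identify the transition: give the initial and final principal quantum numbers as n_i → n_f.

n_i = 3, n_f = 2

The photon energy is ΔE = hc/λ = 1240 / 41.03 = 30.22 eV.
With Z = 4, ΔE = 217.6 × (1/n_f² − 1/n_i²), so 1/n_f² − 1/n_i² = 0.1389.
Trying n_f = 2 gives 1/n_i² = 0.1111, i.e. n_i ≈ 3; this pair matches.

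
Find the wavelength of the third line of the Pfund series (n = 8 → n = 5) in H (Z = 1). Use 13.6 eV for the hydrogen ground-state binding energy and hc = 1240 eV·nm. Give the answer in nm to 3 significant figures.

3740 nm

The Pfund series terminates on n_f = 5; the third line has n_i = 5+3 = 8.
ΔE = 13.60 × (1/5² − 1/8²) = 0.3315 eV.
λ = 1240 / 0.3315 = 3740 nm.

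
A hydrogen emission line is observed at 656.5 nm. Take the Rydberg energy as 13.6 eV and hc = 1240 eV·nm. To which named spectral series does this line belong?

ΔE = 1240/656.5 = 1.889 eV.
This matches 13.6 × (1/2² − 1/3²), so n_f = 2: the Balmer series.

Balmer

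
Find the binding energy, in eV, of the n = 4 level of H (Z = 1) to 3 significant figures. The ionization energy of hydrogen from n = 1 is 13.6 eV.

E_4 = −13.60/16 = −0.850 eV, so ionization (to E = 0) requires 0.850 eV.

0.850 eV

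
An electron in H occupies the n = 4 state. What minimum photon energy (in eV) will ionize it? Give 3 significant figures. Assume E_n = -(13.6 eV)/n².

0.850 eV

E_4 = −13.60/16 = −0.850 eV, so ionization (to E = 0) requires 0.850 eV.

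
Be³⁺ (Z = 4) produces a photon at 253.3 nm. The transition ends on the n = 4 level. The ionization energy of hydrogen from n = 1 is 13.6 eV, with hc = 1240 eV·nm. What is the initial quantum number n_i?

n_i = 5

The photon energy is ΔE = hc/λ = 1240 / 253.3 = 4.895 eV.
With Z = 4, ΔE = 217.6 × (1/n_f² − 1/n_i²), so 1/n_f² − 1/n_i² = 0.02250.
With n_f = 4: 1/n_i² = 1/16 − 0.02250 = 0.04000, so n_i ≈ 5.00.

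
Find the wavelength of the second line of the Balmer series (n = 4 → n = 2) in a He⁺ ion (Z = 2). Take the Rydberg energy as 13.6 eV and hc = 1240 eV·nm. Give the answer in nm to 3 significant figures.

The Balmer series terminates on n_f = 2; the second line has n_i = 2+2 = 4.
ΔE = 54.40 × (1/2² − 1/4²) = 10.20 eV.
λ = 1240 / 10.20 = 122 nm.

122 nm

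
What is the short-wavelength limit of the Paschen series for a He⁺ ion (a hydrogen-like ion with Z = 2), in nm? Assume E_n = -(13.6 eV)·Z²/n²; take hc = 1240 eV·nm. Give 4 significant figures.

The Paschen series has lower level n_f = 3; the series limit corresponds to n_i → ∞.
ΔE_max = 13.6 × 4 / 3² = 6.044 eV.
λ_min = 1240 / 6.044 = 205.1 nm.

205.1 nm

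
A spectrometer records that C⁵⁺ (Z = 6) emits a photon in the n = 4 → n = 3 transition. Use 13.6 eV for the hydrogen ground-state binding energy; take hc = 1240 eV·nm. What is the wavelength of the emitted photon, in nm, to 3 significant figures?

For Z = 6 the level energies scale as Z², so the effective Rydberg energy is 13.6 × 36 = 489.6 eV.
ΔE = 489.6 × (1/3² − 1/4²) = 489.6 × 0.04861 = 23.80 eV.
λ = hc/ΔE = 1240 / 23.80 = 52.1 nm.

52.1 nm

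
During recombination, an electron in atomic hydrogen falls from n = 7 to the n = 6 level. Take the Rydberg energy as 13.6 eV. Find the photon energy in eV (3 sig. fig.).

0.100 eV

E_7 = −13.60/49 = −0.2776 eV and E_6 = −13.60/36 = −0.3778 eV.
The photon energy is |E_7 − E_6| = 0.100 eV.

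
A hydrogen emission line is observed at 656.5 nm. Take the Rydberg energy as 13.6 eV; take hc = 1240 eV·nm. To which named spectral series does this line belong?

Balmer

ΔE = 1240/656.5 = 1.889 eV.
This matches 13.6 × (1/2² − 1/3²), so n_f = 2: the Balmer series.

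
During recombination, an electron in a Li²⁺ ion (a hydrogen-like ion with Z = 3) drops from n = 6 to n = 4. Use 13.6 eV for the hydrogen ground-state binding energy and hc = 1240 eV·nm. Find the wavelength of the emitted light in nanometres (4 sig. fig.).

291.8 nm

For Z = 3 the level energies scale as Z², so the effective Rydberg energy is 13.6 × 9 = 122.4 eV.
ΔE = 122.4 × (1/4² − 1/6²) = 122.4 × 0.03472 = 4.250 eV.
λ = hc/ΔE = 1240 / 4.250 = 291.8 nm.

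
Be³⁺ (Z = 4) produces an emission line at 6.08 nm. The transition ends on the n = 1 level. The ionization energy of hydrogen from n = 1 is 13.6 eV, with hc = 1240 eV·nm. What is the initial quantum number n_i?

The photon energy is ΔE = hc/λ = 1240 / 6.08 = 203.9 eV.
With Z = 4, ΔE = 217.6 × (1/n_f² − 1/n_i²), so 1/n_f² − 1/n_i² = 0.9373.
With n_f = 1: 1/n_i² = 1/1 − 0.9373 = 0.06274, so n_i ≈ 3.99.

n_i = 4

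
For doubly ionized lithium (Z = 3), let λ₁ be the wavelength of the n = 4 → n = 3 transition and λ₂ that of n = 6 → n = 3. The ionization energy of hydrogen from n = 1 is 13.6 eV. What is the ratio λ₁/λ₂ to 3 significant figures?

λ ∝ 1/ΔE ∝ 1/(1/n_f² − 1/n_i²), and the Z² and hc factors cancel in the ratio.
λ₁/λ₂ = (1/3² − 1/6²)/(1/3² − 1/4²) = 0.08333/0.04861 = 1.71.

1.71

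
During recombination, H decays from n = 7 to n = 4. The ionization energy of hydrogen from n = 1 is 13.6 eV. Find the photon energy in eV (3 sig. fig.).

0.572 eV

E_7 = −13.60/49 = −0.2776 eV and E_4 = −13.60/16 = −0.8500 eV.
The photon energy is |E_7 − E_4| = 0.572 eV.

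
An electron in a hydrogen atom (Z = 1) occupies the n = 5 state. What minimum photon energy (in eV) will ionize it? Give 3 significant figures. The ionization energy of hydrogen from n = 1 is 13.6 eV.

0.544 eV

E_5 = −13.60/25 = −0.544 eV, so ionization (to E = 0) requires 0.544 eV.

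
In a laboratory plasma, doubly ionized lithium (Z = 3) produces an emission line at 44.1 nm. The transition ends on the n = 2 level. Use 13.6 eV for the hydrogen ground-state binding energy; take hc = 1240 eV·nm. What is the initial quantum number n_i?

The photon energy is ΔE = hc/λ = 1240 / 44.1 = 28.12 eV.
With Z = 3, ΔE = 122.4 × (1/n_f² − 1/n_i²), so 1/n_f² − 1/n_i² = 0.2297.
With n_f = 2: 1/n_i² = 1/4 − 0.2297 = 0.02028, so n_i ≈ 7.02.

n_i = 7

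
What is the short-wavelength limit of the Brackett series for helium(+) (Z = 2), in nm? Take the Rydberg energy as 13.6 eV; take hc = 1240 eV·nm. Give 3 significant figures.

The Brackett series has lower level n_f = 4; the series limit corresponds to n_i → ∞.
ΔE_max = 13.6 × 4 / 4² = 3.400 eV.
λ_min = 1240 / 3.400 = 365 nm.

365 nm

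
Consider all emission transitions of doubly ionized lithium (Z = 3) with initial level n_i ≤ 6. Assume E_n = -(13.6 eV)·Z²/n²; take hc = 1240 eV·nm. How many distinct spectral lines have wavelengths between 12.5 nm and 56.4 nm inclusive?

4

Enumerate all n_i → n_f pairs with 1 ≤ n_f < n_i ≤ 6 and compute λ = 1240 / [13.6·9·(1/n_f² − 1/n_i²)].
Lines falling in [12.5, 56.4] nm: 2→1 (13.51 nm), 6→2 (45.59 nm), 5→2 (48.24 nm), 4→2 (54.03 nm).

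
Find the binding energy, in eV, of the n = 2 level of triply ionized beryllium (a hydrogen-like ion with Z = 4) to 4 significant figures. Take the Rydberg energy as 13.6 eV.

E_n = −13.6 Z²/n² = −217.6/n² eV for Z = 4.
E_2 = −217.6/4 = −54.40 eV, so ionization (to E = 0) requires 54.40 eV.

54.40 eV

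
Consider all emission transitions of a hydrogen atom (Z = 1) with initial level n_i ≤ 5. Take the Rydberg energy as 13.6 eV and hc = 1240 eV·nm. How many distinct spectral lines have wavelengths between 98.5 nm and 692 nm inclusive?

5

Enumerate all n_i → n_f pairs with 1 ≤ n_f < n_i ≤ 5 and compute λ = 1240 / [13.6·1·(1/n_f² − 1/n_i²)].
Lines falling in [98.5, 692] nm: 3→1 (102.6 nm), 2→1 (121.6 nm), 5→2 (434.2 nm), 4→2 (486.3 nm), 3→2 (656.5 nm).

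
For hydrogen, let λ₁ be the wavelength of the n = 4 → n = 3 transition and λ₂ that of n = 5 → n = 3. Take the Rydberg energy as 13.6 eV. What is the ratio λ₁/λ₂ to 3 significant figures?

λ ∝ 1/ΔE ∝ 1/(1/n_f² − 1/n_i²), and the Z² and hc factors cancel in the ratio.
λ₁/λ₂ = (1/3² − 1/5²)/(1/3² − 1/4²) = 0.07111/0.04861 = 1.46.

1.46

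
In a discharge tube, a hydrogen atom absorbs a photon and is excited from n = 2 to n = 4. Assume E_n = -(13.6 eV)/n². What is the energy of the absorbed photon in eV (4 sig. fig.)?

E_4 = −13.60/16 = −0.8500 eV and E_2 = −13.60/4 = −3.400 eV.
The photon energy is |E_4 − E_2| = 2.550 eV.

2.550 eV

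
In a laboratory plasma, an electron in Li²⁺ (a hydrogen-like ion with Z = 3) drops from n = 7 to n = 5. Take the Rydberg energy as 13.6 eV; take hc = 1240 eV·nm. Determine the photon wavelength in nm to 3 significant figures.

517 nm

For Z = 3 the level energies scale as Z², so the effective Rydberg energy is 13.6 × 9 = 122.4 eV.
ΔE = 122.4 × (1/5² − 1/7²) = 122.4 × 0.01959 = 2.398 eV.
λ = hc/ΔE = 1240 / 2.398 = 517 nm.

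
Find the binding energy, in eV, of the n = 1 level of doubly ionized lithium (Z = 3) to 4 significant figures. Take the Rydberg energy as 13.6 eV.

E_n = −13.6 Z²/n² = −122.4/n² eV for Z = 3.
E_1 = −122.4/1 = −122.4 eV, so ionization (to E = 0) requires 122.4 eV.

122.4 eV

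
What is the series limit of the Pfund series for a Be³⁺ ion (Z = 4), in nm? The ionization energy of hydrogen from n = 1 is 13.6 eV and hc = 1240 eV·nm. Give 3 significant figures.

The Pfund series has lower level n_f = 5; the series limit corresponds to n_i → ∞.
ΔE_max = 13.6 × 16 / 5² = 8.704 eV.
λ_min = 1240 / 8.704 = 142 nm.

142 nm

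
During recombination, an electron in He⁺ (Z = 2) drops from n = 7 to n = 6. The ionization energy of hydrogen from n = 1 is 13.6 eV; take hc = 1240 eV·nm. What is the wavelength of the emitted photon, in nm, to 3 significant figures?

For Z = 2 the level energies scale as Z², so the effective Rydberg energy is 13.6 × 4 = 54.40 eV.
ΔE = 54.40 × (1/6² − 1/7²) = 54.40 × 0.007370 = 0.4009 eV.
λ = hc/ΔE = 1240 / 0.4009 = 3090 nm.

3090 nm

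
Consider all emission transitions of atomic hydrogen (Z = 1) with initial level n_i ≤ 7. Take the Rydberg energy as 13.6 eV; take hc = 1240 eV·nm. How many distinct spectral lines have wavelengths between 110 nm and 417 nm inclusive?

Enumerate all n_i → n_f pairs with 1 ≤ n_f < n_i ≤ 7 and compute λ = 1240 / [13.6·1·(1/n_f² − 1/n_i²)].
Lines falling in [110, 417] nm: 2→1 (121.6 nm), 7→2 (397.1 nm), 6→2 (410.3 nm).

3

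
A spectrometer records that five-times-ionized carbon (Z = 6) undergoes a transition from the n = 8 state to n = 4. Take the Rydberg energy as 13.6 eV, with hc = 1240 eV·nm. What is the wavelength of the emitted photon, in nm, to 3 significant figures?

54.0 nm

For Z = 6 the level energies scale as Z², so the effective Rydberg energy is 13.6 × 36 = 489.6 eV.
ΔE = 489.6 × (1/4² − 1/8²) = 489.6 × 0.04688 = 22.95 eV.
λ = hc/ΔE = 1240 / 22.95 = 54.0 nm.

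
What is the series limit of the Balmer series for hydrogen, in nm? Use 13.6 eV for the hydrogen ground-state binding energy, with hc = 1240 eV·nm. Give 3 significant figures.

365 nm

The Balmer series has lower level n_f = 2; the series limit corresponds to n_i → ∞.
ΔE_max = 13.6 × 1 / 2² = 3.400 eV.
λ_min = 1240 / 3.400 = 365 nm.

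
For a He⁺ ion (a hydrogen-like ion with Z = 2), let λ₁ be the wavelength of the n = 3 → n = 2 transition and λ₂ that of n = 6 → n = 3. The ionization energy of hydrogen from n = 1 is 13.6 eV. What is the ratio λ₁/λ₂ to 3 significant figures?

0.600

λ ∝ 1/ΔE ∝ 1/(1/n_f² − 1/n_i²), and the Z² and hc factors cancel in the ratio.
λ₁/λ₂ = (1/3² − 1/6²)/(1/2² − 1/3²) = 0.08333/0.1389 = 0.600.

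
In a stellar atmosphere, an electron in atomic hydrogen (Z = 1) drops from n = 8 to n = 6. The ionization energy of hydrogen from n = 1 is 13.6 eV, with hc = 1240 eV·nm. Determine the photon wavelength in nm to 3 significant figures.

7500 nm

ΔE = 13.60 × (1/6² − 1/8²) = 13.60 × 0.01215 = 0.1653 eV.
λ = hc/ΔE = 1240 / 0.1653 = 7500 nm.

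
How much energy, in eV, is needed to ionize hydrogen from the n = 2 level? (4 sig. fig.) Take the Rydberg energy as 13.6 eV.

3.400 eV

E_2 = −13.60/4 = −3.400 eV, so ionization (to E = 0) requires 3.400 eV.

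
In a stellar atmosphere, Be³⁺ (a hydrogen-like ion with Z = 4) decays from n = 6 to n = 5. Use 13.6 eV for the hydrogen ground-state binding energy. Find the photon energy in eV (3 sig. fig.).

The Bohr energies scale as Z², so for Z = 4: E_n = −217.6/n² eV.
E_6 = −217.6/36 = −6.044 eV and E_5 = −217.6/25 = −8.704 eV.
The photon energy is |E_6 − E_5| = 2.66 eV.

2.66 eV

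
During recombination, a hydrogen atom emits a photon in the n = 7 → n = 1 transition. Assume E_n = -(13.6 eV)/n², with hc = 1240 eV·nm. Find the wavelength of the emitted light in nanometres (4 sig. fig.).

ΔE = 13.60 × (1/1² − 1/7²) = 13.60 × 0.9796 = 13.32 eV.
λ = hc/ΔE = 1240 / 13.32 = 93.08 nm.
This line belongs to the Lyman series.

93.08 nm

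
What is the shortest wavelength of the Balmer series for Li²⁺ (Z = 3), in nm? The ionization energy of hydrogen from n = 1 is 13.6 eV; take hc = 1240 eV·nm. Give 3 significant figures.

40.5 nm

The Balmer series has lower level n_f = 2; the series limit corresponds to n_i → ∞.
ΔE_max = 13.6 × 9 / 2² = 30.60 eV.
λ_min = 1240 / 30.60 = 40.5 nm.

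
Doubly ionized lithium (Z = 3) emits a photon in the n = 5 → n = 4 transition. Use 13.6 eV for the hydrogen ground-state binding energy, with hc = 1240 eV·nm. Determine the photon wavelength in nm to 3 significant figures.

For Z = 3 the level energies scale as Z², so the effective Rydberg energy is 13.6 × 9 = 122.4 eV.
ΔE = 122.4 × (1/4² − 1/5²) = 122.4 × 0.02250 = 2.754 eV.
λ = hc/ΔE = 1240 / 2.754 = 450 nm.

450 nm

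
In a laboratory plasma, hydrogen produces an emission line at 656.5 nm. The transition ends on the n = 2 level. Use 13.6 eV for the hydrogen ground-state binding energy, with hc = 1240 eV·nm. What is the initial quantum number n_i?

n_i = 3

The photon energy is ΔE = hc/λ = 1240 / 656.5 = 1.889 eV.
With Z = 1, ΔE = 13.60 × (1/n_f² − 1/n_i²), so 1/n_f² − 1/n_i² = 0.1389.
With n_f = 2: 1/n_i² = 1/4 − 0.1389 = 0.1111, so n_i ≈ 3.00.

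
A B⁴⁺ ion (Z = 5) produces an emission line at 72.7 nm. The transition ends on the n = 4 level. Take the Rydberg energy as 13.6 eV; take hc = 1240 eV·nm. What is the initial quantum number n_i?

The photon energy is ΔE = hc/λ = 1240 / 72.7 = 17.06 eV.
With Z = 5, ΔE = 340.0 × (1/n_f² − 1/n_i²), so 1/n_f² − 1/n_i² = 0.05017.
With n_f = 4: 1/n_i² = 1/16 − 0.05017 = 0.01233, so n_i ≈ 9.00.

n_i = 9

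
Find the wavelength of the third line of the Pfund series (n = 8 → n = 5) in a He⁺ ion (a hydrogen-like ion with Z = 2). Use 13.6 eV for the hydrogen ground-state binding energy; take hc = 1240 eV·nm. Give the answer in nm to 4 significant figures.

The Pfund series terminates on n_f = 5; the third line has n_i = 5+3 = 8.
ΔE = 54.40 × (1/5² − 1/8²) = 1.326 eV.
λ = 1240 / 1.326 = 935.1 nm.

935.1 nm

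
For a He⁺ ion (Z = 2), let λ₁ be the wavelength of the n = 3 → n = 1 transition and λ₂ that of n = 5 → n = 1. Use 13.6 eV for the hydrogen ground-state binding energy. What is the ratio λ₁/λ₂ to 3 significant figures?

λ ∝ 1/ΔE ∝ 1/(1/n_f² − 1/n_i²), and the Z² and hc factors cancel in the ratio.
λ₁/λ₂ = (1/1² − 1/5²)/(1/1² − 1/3²) = 0.9600/0.8889 = 1.08.

1.08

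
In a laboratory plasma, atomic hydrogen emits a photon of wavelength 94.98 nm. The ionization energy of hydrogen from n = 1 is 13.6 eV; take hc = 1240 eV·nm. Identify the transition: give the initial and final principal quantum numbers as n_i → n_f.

The photon energy is ΔE = hc/λ = 1240 / 94.98 = 13.06 eV.
With Z = 1, ΔE = 13.60 × (1/n_f² − 1/n_i²), so 1/n_f² − 1/n_i² = 0.9600.
Trying n_f = 1 gives 1/n_i² = 0.04005, i.e. n_i ≈ 5; this pair matches.

n_i = 5, n_f = 1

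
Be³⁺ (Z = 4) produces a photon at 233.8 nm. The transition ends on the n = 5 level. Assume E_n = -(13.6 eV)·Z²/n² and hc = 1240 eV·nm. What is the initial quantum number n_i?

n_i = 8

The photon energy is ΔE = hc/λ = 1240 / 233.8 = 5.304 eV.
With Z = 4, ΔE = 217.6 × (1/n_f² − 1/n_i²), so 1/n_f² − 1/n_i² = 0.02437.
With n_f = 5: 1/n_i² = 1/25 − 0.02437 = 0.01563, so n_i ≈ 8.00.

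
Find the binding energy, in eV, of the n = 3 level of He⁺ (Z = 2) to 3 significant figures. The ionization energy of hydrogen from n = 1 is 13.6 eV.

6.04 eV

E_n = −13.6 Z²/n² = −54.40/n² eV for Z = 2.
E_3 = −54.40/9 = −6.04 eV, so ionization (to E = 0) requires 6.04 eV.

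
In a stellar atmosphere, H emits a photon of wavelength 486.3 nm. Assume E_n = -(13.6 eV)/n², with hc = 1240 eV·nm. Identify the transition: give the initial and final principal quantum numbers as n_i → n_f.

n_i = 4, n_f = 2

The photon energy is ΔE = hc/λ = 1240 / 486.3 = 2.550 eV.
With Z = 1, ΔE = 13.60 × (1/n_f² − 1/n_i²), so 1/n_f² − 1/n_i² = 0.1875.
Trying n_f = 2 gives 1/n_i² = 0.06251, i.e. n_i ≈ 4; this pair matches.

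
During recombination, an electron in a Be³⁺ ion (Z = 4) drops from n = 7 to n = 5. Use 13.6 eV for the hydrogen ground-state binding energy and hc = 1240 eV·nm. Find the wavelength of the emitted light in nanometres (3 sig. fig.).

For Z = 4 the level energies scale as Z², so the effective Rydberg energy is 13.6 × 16 = 217.6 eV.
ΔE = 217.6 × (1/5² − 1/7²) = 217.6 × 0.01959 = 4.263 eV.
λ = hc/ΔE = 1240 / 4.263 = 291 nm.

291 nm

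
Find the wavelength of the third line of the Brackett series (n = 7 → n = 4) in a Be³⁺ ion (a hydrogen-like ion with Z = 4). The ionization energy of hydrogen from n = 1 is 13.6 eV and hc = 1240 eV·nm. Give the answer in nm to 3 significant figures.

The Brackett series terminates on n_f = 4; the third line has n_i = 4+3 = 7.
ΔE = 217.6 × (1/4² − 1/7²) = 9.159 eV.
λ = 1240 / 9.159 = 135 nm.

135 nm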